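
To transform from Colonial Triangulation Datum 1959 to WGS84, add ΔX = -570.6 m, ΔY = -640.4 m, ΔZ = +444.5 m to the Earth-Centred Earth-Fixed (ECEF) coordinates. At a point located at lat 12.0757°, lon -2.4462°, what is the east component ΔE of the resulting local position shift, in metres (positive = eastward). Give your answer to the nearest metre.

The local east axis at (φ, λ) is (−sin λ, cos λ, 0), so ΔE = −sin(-2.4462°)·(-570.6) + cos(-2.4462°)·(-640.4) = -664.17 m.

ΔE = -664 m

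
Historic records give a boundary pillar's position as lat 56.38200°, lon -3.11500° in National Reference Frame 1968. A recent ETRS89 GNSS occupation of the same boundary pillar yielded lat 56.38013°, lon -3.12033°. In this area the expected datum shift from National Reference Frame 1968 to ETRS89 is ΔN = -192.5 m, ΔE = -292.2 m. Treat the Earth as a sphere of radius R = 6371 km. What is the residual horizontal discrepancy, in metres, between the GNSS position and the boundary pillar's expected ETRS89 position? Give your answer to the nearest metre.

Observed coordinate differences: Δφ = -0.00187°, Δλ = -0.00533°.
Converting to metres (1° lat = 111195 m, cos φ = 0.553653): observed ΔN = -207.9 m, observed ΔE = -328.1 m.
Subtracting the expected shift leaves a residual of -207.9 − (-192.5) = -15.4 m north and -328.1 − (-292.2) = -35.9 m east.
Residual distance = √((-15.4)² + (-35.9)²) = 39.1 m.

39 m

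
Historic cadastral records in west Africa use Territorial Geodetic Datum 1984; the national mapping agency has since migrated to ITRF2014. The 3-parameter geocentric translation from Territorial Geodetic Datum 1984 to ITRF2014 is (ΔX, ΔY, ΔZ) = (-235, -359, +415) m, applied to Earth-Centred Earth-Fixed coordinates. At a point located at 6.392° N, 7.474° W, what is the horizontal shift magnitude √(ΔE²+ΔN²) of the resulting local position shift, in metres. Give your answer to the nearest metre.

At φ = 6.392°, λ = -7.474°: sin φ = 0.111330, cos φ = 0.993783, sin λ = -0.130076, cos λ = 0.991504.
ΔE = −sin λ·ΔX + cos λ·ΔY = −(-0.130076)·(-235) + (0.991504)·(-359) = -386.52 m.
ΔN = −sin φ cos λ·ΔX − sin φ sin λ·ΔY + cos φ·ΔZ = −(0.111330)(0.991504)(-235) − (0.111330)(-0.130076)(-359) + (0.993783)(415) = 433.16 m.
Horizontal magnitude = √(ΔE² + ΔN²) = √((-386.52)² + 433.16²) = 580.54 m.

581 m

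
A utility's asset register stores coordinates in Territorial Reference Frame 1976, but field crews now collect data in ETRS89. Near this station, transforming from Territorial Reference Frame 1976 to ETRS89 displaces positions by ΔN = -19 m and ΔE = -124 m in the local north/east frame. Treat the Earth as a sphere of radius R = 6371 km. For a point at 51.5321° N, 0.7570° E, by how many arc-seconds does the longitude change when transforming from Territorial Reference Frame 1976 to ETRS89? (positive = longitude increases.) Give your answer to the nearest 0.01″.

Δλ = -6.45″

At latitude 51.5321°, cos φ = 0.622076.
One radian of longitude at latitude φ spans R cos φ, so Δλ = ΔE / (R cos φ) = -124.0 / (6371000 × 0.622076) = -3.1287e-05 rad = -6.454″.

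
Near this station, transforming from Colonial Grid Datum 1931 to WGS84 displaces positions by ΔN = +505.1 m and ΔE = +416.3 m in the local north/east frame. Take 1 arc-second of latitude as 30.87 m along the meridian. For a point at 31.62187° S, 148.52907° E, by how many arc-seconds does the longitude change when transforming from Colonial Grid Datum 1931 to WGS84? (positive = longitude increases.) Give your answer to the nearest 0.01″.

At latitude -31.62187°, cos φ = 0.851527.
1″ of longitude at this latitude = 30.87 × cos φ = 26.2866 m, so Δλ = 416.3 / 26.2866 = 15.837″.

Δλ = 15.84″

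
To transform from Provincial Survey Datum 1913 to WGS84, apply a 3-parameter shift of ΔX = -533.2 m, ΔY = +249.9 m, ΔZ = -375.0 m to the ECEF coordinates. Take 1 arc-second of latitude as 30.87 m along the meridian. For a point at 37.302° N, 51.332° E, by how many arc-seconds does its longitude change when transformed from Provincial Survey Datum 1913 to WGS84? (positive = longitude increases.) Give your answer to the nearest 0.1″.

Δλ = 23.3″

sin φ = 0.606016, cos φ = 0.795452, sin λ = 0.780779, cos λ = 0.624807.
East component: ΔE = −sin λ·ΔX + cos λ·ΔY = −(0.780779)(-533.2) + (0.624807)(249.9) = 572.45 m.
1° of latitude spans 3600 × 30.87 = 111132 m; at latitude φ, 1° of longitude spans that × cos φ = 88400.2 m, so Δλ = 572.45 / 88400.2 × 3600 = 23.312″.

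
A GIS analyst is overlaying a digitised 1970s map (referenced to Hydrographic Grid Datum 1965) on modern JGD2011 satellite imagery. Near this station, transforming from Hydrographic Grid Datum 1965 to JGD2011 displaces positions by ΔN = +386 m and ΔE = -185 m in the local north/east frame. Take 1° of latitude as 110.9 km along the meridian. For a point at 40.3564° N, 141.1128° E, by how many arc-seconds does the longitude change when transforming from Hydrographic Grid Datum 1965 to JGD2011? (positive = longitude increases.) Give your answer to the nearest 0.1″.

At latitude 40.3564°, cos φ = 0.762031.
1° of longitude at this latitude = 110.9 × cos φ = 84.51 km, so Δλ = -185.0 / 84509.3 = -0.0021891° = -7.881″.

Δλ = -7.9″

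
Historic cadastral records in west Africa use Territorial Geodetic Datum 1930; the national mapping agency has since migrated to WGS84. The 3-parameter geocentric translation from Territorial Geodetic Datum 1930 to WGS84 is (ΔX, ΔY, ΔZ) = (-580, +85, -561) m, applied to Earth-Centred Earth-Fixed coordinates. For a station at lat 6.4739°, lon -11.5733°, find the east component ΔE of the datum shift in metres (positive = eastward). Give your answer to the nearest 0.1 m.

ΔE = -33.1 m

The local east axis at (φ, λ) is (−sin λ, cos λ, 0), so ΔE = −sin(-11.5733°)·(-580) + cos(-11.5733°)·85 = -33.09 m.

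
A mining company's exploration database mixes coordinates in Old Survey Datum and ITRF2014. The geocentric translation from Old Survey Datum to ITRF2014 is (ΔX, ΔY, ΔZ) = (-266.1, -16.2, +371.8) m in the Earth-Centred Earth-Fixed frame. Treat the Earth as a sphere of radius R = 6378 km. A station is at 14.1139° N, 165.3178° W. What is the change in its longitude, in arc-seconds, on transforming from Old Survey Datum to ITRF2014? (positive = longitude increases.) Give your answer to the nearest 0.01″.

Δλ = -1.73″

sin φ = 0.243850, cos φ = 0.969813, sin λ = -0.253457, cos λ = -0.967347.
East component: ΔE = −sin λ·ΔX + cos λ·ΔY = −(-0.253457)(-266.1) + (-0.967347)(-16.2) = -51.77 m.
1° of latitude spans πR/180 = 111317 m; at latitude φ, 1° of longitude spans that × cos φ = 107956.8 m, so Δλ = -51.77 / 107956.8 × 3600 = -1.726″.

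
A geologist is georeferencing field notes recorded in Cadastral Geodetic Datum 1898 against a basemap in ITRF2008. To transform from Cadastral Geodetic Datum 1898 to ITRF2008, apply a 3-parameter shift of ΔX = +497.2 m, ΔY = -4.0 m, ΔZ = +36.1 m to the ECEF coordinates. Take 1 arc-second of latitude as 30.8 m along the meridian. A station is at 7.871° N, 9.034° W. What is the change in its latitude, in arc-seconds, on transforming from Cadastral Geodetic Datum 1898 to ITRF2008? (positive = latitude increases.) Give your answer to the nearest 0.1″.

Δφ = -1.0″

sin φ = 0.136943, cos φ = 0.990579, sin λ = -0.157021, cos λ = 0.987595.
North component: ΔN = −sin φ cos λ·ΔX − sin φ sin λ·ΔY + cos φ·ΔZ = −(0.136943)(0.987595)(497.2) − (0.136943)(-0.157021)(-4.0) + (0.990579)(36.1) = -31.57 m.
1° of latitude spans 3600 × 30.80 = 110880 m, so Δφ = -31.57 / 110880 × 3600 = -1.025″.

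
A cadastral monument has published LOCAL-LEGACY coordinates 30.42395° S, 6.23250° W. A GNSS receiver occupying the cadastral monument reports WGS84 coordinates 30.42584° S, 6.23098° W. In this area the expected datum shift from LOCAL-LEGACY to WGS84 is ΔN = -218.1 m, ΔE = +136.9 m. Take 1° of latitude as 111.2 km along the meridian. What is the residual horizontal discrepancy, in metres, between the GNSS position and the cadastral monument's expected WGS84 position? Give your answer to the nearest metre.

12 m

Observed coordinate differences: Δφ = -0.00189°, Δλ = +0.00152°.
Converting to metres (1° lat = 111200 m, cos φ = 0.862302): observed ΔN = -210.2 m, observed ΔE = 145.7 m.
Subtracting the expected shift leaves a residual of -210.2 − (-218.1) = 7.9 m north and 145.7 − (136.9) = 8.8 m east.
Residual distance = √(7.9² + 8.8²) = 11.9 m.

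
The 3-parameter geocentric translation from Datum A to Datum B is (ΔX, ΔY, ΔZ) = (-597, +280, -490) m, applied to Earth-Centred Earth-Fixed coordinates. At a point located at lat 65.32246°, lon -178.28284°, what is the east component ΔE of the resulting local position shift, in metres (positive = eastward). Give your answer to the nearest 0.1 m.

The local east axis at (φ, λ) is (−sin λ, cos λ, 0), so ΔE = −sin(-178.28284°)·(-597) + cos(-178.28284°)·280 = -297.76 m.

ΔE = -297.8 m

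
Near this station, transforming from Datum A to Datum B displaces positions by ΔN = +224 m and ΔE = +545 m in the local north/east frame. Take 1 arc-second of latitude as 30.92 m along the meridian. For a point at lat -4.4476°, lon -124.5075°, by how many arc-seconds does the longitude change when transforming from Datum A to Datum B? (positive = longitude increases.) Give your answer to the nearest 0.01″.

At latitude -4.4476°, cos φ = 0.996989.
1″ of longitude at this latitude = 30.92 × cos φ = 30.8269 m, so Δλ = 545.0 / 30.8269 = 17.679″.

Δλ = 17.68″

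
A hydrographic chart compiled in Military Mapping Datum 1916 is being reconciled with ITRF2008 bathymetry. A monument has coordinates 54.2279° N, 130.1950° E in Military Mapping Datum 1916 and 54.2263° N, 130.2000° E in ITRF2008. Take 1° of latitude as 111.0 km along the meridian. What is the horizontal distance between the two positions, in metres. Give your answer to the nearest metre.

370 m

Δφ = 54.2263° − 54.2279° = -0.0016°; Δλ = 130.2000° − 130.1950° = +0.0050°.
ΔN = Δφ × 111000 = -177.6 m; ΔE = Δλ × 111000 × cos(54.2279°) = +0.0050 × 111000 × 0.584563 = 324.4 m.
Distance = √(ΔE² + ΔN²) = √(324.4² + (-177.6)²) = 369.9 m.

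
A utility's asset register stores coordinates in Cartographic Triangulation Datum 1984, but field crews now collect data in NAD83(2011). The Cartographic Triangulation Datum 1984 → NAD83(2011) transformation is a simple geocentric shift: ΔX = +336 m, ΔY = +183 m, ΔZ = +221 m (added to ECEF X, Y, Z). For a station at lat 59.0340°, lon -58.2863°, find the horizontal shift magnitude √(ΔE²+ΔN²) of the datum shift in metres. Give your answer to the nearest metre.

At φ = 59.0340°, λ = -58.2863°: sin φ = 0.857473, cos φ = 0.514529, sin λ = -0.850685, cos λ = 0.525675.
ΔE = −sin λ·ΔX + cos λ·ΔY = −(-0.850685)·(336) + (0.525675)·(183) = 382.03 m.
ΔN = −sin φ cos λ·ΔX − sin φ sin λ·ΔY + cos φ·ΔZ = −(0.857473)(0.525675)(336) − (0.857473)(-0.850685)(183) + (0.514529)(221) = 95.75 m.
Horizontal magnitude = √(ΔE² + ΔN²) = √(382.03² + 95.75²) = 393.84 m.

394 m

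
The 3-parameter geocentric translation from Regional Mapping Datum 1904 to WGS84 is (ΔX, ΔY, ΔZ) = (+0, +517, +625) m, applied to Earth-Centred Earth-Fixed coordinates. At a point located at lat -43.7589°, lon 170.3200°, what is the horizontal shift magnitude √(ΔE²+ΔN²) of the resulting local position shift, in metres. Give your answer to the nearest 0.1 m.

722.1 m

The local east axis at (φ, λ) is (−sin λ, cos λ, 0), so ΔE = −sin(170.3200°)·0 + cos(170.3200°)·517 = -509.64 m.
The local north axis is (−sin φ cos λ, −sin φ sin λ, cos φ), giving ΔN = 0.000 + 60.124 + 451.410 = 511.53 m.
Horizontal magnitude = √(ΔE² + ΔN²) = √((-509.64)² + 511.53²) = 722.08 m.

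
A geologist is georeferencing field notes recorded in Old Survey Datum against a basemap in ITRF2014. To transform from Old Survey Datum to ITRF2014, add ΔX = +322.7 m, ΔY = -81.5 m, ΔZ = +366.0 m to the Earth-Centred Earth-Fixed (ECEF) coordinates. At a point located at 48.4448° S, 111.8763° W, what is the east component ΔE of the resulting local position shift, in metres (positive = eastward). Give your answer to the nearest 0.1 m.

At φ = -48.4448°, λ = -111.8763°: sin φ = -0.748317, cos φ = 0.663341, sin λ = -0.927990, cos λ = -0.372604.
ΔE = −sin λ·ΔX + cos λ·ΔY = −(-0.927990)·(322.7) + (-0.372604)·(-81.5) = 329.83 m.

ΔE = 329.8 m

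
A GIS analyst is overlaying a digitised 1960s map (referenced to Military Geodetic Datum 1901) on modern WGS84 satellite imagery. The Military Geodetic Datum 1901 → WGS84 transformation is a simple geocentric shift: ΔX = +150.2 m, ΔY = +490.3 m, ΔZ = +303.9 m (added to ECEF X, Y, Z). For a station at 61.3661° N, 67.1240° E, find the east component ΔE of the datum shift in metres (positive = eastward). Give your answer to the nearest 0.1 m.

ΔE = 52.2 m

The local east axis at (φ, λ) is (−sin λ, cos λ, 0), so ΔE = −sin(67.1240°)·150.2 + cos(67.1240°)·490.3 = 52.21 m.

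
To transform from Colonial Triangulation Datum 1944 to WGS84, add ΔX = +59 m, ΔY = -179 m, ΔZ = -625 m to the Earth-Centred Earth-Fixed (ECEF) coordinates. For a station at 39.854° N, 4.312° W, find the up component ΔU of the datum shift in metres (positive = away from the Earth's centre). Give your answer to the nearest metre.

The local up (radial) axis is (cos φ cos λ, cos φ sin λ, sin φ), giving ΔU = 45.165 + 10.332 − 400.521 = -345.02 m.

ΔU = -345 m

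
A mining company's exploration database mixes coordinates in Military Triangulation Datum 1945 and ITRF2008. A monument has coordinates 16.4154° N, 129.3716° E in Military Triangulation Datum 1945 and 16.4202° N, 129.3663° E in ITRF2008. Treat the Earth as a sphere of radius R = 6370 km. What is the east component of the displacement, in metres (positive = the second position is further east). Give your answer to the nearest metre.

ΔE = -565 m

Δφ = 16.4202° − 16.4154° = +0.0048°; Δλ = 129.3663° − 129.3716° = -0.0053°.
1° along a meridian = πR/180 = 111177 m.
ΔN = Δφ × 111177 = 533.7 m; ΔE = Δλ × 111177 × cos(16.4154°) = -0.0053 × 111177 × 0.959238 = -565.2 m.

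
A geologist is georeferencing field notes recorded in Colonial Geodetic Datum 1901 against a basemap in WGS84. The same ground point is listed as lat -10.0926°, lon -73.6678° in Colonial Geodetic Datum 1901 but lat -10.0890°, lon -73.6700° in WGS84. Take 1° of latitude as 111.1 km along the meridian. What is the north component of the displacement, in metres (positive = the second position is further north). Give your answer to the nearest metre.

ΔN = 400 m

Δφ = -10.0890° − -10.0926° = +0.0036°; Δλ = -73.6700° − -73.6678° = -0.0022°.
ΔN = Δφ × 111100 = 400.0 m; ΔE = Δλ × 111100 × cos(-10.0926°) = -0.0022 × 111100 × 0.984526 = -240.6 m.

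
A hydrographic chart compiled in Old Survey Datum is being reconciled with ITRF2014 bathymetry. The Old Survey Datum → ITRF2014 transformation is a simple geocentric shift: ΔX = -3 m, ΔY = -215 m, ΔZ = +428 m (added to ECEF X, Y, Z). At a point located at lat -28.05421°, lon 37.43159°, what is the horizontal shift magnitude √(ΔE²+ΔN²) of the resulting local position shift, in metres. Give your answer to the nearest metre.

At φ = -28.05421°, λ = 37.43159°: sin φ = -0.470307, cos φ = 0.882503, sin λ = 0.607814, cos λ = 0.794080.
ΔE = −sin λ·ΔX + cos λ·ΔY = −(0.607814)·(-3) + (0.794080)·(-215) = -168.90 m.
ΔN = −sin φ cos λ·ΔX − sin φ sin λ·ΔY + cos φ·ΔZ = −(-0.470307)(0.794080)(-3) − (-0.470307)(0.607814)(-215) + (0.882503)(428) = 315.13 m.
Horizontal magnitude = √(ΔE² + ΔN²) = √((-168.90)² + 315.13²) = 357.54 m.

358 m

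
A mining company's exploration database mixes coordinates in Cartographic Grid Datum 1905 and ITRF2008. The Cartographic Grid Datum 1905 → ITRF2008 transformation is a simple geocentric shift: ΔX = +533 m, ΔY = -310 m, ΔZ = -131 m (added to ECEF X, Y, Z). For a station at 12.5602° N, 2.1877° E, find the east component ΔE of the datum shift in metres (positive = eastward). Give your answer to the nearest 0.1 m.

At φ = 12.5602°, λ = 2.1877°: sin φ = 0.217465, cos φ = 0.976068, sin λ = 0.038173, cos λ = 0.999271.
ΔE = −sin λ·ΔX + cos λ·ΔY = −(0.038173)·(533) + (0.999271)·(-310) = -330.12 m.

ΔE = -330.1 m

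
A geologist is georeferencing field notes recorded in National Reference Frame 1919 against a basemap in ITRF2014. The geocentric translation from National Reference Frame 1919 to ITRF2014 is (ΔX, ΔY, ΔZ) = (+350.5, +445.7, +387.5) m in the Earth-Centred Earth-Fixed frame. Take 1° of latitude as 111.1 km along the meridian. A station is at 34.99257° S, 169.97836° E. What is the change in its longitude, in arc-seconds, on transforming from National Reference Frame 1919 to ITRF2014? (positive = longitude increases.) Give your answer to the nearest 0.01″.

Δλ = -19.77″

sin φ = -0.573470, cos φ = 0.819226, sin λ = 0.174020, cos λ = -0.984742.
East component: ΔE = −sin λ·ΔX + cos λ·ΔY = −(0.174020)(350.5) + (-0.984742)(445.7) = -499.89 m.
1° of latitude spans 111100 m; at latitude φ, 1° of longitude spans that × cos φ = 91016.1 m, so Δλ = -499.89 / 91016.1 × 3600 = -19.773″.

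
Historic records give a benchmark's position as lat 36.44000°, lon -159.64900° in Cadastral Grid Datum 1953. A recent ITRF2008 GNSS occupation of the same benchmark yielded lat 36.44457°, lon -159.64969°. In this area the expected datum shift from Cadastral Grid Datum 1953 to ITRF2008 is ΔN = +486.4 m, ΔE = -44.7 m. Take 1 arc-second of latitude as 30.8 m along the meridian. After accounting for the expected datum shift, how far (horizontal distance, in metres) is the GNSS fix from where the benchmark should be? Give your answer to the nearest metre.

26 m

Observed coordinate differences: Δφ = +0.00457°, Δλ = -0.00069°.
Converting to metres (1° lat = 110880 m, cos φ = 0.804479): observed ΔN = 506.7 m, observed ΔE = -61.5 m.
Subtracting the expected shift leaves a residual of 506.7 − (486.4) = 20.3 m north and -61.5 − (-44.7) = -16.8 m east.
Residual distance = √(20.3² + (-16.8)²) = 26.4 m.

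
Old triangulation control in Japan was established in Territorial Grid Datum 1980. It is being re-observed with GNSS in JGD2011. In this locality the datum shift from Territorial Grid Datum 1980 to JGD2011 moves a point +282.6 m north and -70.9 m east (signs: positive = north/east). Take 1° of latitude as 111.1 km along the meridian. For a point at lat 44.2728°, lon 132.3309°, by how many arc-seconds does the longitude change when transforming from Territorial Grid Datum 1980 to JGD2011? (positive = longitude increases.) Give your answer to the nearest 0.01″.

At latitude 44.2728°, cos φ = 0.716024.
1° of longitude at this latitude = 111.1 × cos φ = 79.55 km, so Δλ = -70.9 / 79550.3 = -0.0008913° = -3.209″.

Δλ = -3.21″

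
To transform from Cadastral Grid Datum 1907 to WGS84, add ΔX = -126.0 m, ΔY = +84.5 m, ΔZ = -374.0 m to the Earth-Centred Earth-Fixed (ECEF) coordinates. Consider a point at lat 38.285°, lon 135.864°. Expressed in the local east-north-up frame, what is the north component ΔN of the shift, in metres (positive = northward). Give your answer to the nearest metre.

The local north axis is (−sin φ cos λ, −sin φ sin λ, cos φ), giving ΔN = -56.027 − 36.457 − 293.567 = -386.05 m.

ΔN = -386 m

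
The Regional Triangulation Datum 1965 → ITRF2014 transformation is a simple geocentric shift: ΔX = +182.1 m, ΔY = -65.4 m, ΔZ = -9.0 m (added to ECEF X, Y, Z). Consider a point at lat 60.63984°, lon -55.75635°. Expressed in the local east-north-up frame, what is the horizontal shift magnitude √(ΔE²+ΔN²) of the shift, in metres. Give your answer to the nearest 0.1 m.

181.0 m

At φ = 60.63984°, λ = -55.75635°: sin φ = 0.871555, cos φ = 0.490298, sin λ = -0.826652, cos λ = 0.562713.
ΔE = −sin λ·ΔX + cos λ·ΔY = −(-0.826652)·(182.1) + (0.562713)·(-65.4) = 113.73 m.
ΔN = −sin φ cos λ·ΔX − sin φ sin λ·ΔY + cos φ·ΔZ = −(0.871555)(0.562713)(182.1) − (0.871555)(-0.826652)(-65.4) + (0.490298)(-9.0) = -140.84 m.
Horizontal magnitude = √(ΔE² + ΔN²) = √(113.73² + (-140.84)²) = 181.03 m.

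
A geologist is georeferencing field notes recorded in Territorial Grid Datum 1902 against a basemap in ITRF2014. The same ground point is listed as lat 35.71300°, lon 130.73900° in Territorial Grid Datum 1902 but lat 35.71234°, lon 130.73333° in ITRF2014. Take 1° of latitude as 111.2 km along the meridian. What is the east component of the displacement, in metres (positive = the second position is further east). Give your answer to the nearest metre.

ΔE = -512 m

Δφ = 35.71234° − 35.71300° = -0.00066°; Δλ = 130.73333° − 130.73900° = -0.00567°.
ΔN = Δφ × 111200 = -73.4 m; ΔE = Δλ × 111200 × cos(35.71300°) = -0.00567 × 111200 × 0.811951 = -511.9 m.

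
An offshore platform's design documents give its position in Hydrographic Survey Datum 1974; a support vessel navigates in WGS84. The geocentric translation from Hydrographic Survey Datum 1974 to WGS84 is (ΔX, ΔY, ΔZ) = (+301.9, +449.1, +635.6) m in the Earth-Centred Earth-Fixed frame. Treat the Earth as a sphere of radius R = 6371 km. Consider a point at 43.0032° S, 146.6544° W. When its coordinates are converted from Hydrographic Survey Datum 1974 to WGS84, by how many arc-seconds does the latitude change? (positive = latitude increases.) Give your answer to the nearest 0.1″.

Δφ = 4.0″

sin φ = -0.682039, cos φ = 0.731316, sin λ = -0.549688, cos λ = -0.835370.
North component: ΔN = −sin φ cos λ·ΔX − sin φ sin λ·ΔY + cos φ·ΔZ = −(-0.682039)(-0.835370)(301.9) − (-0.682039)(-0.549688)(449.1) + (0.731316)(635.6) = 124.44 m.
1° of latitude spans πR/180 = 111195 m, so Δφ = 124.44 / 111195 × 3600 = 4.029″.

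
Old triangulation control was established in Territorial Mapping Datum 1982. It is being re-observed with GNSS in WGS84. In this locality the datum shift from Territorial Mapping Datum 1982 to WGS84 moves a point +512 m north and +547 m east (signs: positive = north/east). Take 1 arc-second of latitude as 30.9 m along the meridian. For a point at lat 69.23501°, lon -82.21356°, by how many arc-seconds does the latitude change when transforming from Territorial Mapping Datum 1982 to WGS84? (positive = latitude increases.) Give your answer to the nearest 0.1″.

1″ of latitude = 30.90 m, so Δφ = 512.0 / 30.90 = 16.570″.

Δφ = 16.6″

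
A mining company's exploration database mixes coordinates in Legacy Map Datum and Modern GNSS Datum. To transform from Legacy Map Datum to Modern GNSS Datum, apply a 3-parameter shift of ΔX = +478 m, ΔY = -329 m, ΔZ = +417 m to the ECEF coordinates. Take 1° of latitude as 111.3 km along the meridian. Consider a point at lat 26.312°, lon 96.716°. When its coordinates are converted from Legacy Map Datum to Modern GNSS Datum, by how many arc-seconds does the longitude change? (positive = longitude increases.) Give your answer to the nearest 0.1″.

sin φ = 0.443259, cos φ = 0.896394, sin λ = 0.993138, cos λ = -0.116948.
East component: ΔE = −sin λ·ΔX + cos λ·ΔY = −(0.993138)(478) + (-0.116948)(-329) = -436.24 m.
1° of latitude spans 111300 m; at latitude φ, 1° of longitude spans that × cos φ = 99768.6 m, so Δλ = -436.24 / 99768.6 × 3600 = -15.741″.

Δλ = -15.7″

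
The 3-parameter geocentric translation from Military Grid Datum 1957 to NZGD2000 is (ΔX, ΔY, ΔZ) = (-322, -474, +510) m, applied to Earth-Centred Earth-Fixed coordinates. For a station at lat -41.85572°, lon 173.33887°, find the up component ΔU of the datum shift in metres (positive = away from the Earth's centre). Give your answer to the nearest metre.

The local up (radial) axis is (cos φ cos λ, cos φ sin λ, sin φ), giving ΔU = 238.215 − 40.953 − 340.301 = -143.04 m.

ΔU = -143 m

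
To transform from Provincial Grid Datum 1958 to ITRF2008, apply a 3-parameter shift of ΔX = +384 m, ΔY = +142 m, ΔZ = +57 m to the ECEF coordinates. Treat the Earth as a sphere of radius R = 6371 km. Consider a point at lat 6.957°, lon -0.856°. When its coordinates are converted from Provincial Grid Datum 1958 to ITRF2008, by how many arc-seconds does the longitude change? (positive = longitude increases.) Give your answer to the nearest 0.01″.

Δλ = 4.82″

sin φ = 0.121124, cos φ = 0.992637, sin λ = -0.014939, cos λ = 0.999888.
East component: ΔE = −sin λ·ΔX + cos λ·ΔY = −(-0.014939)(384) + (0.999888)(142) = 147.72 m.
1° of latitude spans πR/180 = 111195 m; at latitude φ, 1° of longitude spans that × cos φ = 110376.2 m, so Δλ = 147.72 / 110376.2 × 3600 = 4.818″.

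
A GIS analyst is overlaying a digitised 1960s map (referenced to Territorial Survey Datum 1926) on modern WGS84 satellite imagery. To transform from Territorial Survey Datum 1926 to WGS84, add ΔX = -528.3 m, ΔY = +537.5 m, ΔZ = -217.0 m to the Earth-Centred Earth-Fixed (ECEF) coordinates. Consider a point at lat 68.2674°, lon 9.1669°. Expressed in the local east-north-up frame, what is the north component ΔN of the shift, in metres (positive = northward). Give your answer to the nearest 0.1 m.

ΔN = 324.6 m

At φ = 68.2674°, λ = 9.1669°: sin φ = 0.928922, cos φ = 0.370275, sin λ = 0.159311, cos λ = 0.987228.
ΔN = −sin φ cos λ·ΔX − sin φ sin λ·ΔY + cos φ·ΔZ = −(0.928922)(0.987228)(-528.3) − (0.928922)(0.159311)(537.5) + (0.370275)(-217.0) = 324.59 m.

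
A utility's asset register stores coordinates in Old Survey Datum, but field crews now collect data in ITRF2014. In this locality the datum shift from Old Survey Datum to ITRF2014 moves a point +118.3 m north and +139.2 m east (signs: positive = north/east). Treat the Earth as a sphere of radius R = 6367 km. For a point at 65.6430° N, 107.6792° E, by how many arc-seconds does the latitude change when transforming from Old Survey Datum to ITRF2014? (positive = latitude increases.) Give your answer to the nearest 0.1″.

Δφ = 3.8″

On a sphere of radius R, 1 rad of latitude = R, so Δφ = ΔN / R = 118.3 / 6367000 = 1.8580e-05 rad = 3.832″.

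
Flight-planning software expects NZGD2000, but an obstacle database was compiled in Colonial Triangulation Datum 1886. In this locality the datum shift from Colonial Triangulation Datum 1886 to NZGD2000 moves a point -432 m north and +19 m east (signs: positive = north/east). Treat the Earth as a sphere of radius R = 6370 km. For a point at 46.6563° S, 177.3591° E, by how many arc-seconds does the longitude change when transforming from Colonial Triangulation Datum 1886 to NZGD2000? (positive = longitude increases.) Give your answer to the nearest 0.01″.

Δλ = 0.90″

At latitude -46.6563°, cos φ = 0.686373.
One radian of longitude at latitude φ spans R cos φ, so Δλ = ΔE / (R cos φ) = 19.0 / (6370000 × 0.686373) = 4.3456e-06 rad = 0.896″.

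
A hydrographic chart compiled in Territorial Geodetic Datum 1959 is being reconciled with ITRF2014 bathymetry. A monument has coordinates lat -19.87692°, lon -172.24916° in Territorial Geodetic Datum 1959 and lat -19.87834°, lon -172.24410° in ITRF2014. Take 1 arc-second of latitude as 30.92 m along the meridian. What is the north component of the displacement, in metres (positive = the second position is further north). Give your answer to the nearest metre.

Δφ = -19.87834° − -19.87692° = -0.00142°; Δλ = -172.24410° − -172.24916° = +0.00506°.
1° of latitude = 3600 × 30.92 = 111312 m.
ΔN = Δφ × 111312 = -158.1 m; ΔE = Δλ × 111312 × cos(-19.87692°) = +0.00506 × 111312 × 0.940425 = 529.7 m.

ΔN = -158 m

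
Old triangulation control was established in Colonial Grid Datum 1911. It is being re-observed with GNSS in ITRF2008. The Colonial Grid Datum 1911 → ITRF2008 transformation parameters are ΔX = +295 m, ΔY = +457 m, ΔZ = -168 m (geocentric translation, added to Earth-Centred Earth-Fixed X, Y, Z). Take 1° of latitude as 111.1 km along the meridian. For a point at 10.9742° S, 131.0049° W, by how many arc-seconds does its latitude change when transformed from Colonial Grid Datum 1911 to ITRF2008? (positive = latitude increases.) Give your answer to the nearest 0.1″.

sin φ = -0.190367, cos φ = 0.981713, sin λ = -0.754653, cos λ = -0.656124.
North component: ΔN = −sin φ cos λ·ΔX − sin φ sin λ·ΔY + cos φ·ΔZ = −(-0.190367)(-0.656124)(295) − (-0.190367)(-0.754653)(457) + (0.981713)(-168) = -267.43 m.
1° of latitude spans 111100 m, so Δφ = -267.43 / 111100 × 3600 = -8.666″.

Δφ = -8.7″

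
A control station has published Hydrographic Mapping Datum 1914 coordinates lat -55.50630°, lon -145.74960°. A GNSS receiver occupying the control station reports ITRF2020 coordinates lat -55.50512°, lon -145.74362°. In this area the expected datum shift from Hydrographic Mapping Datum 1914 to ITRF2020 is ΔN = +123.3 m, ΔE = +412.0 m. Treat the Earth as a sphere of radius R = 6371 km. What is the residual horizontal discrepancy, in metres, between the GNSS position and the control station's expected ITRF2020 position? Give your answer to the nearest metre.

Observed coordinate differences: Δφ = +0.00118°, Δλ = +0.00598°.
Converting to metres (1° lat = 111195 m, cos φ = 0.566316): observed ΔN = 131.2 m, observed ΔE = 376.6 m.
Subtracting the expected shift leaves a residual of 131.2 − (123.3) = 7.9 m north and 376.6 − (412.0) = -35.4 m east.
Residual distance = √(7.9² + (-35.4)²) = 36.3 m.

36 m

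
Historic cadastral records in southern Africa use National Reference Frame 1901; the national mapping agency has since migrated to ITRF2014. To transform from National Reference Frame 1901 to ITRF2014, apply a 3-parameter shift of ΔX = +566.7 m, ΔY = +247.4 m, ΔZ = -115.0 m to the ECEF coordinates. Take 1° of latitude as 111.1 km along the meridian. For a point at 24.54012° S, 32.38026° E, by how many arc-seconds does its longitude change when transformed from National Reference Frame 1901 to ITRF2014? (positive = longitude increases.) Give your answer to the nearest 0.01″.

sin φ = -0.415330, cos φ = 0.909671, sin λ = 0.535536, cos λ = 0.844512.
East component: ΔE = −sin λ·ΔX + cos λ·ΔY = −(0.535536)(566.7) + (0.844512)(247.4) = -94.56 m.
1° of latitude spans 111100 m; at latitude φ, 1° of longitude spans that × cos φ = 101064.4 m, so Δλ = -94.56 / 101064.4 × 3600 = -3.368″.

Δλ = -3.37″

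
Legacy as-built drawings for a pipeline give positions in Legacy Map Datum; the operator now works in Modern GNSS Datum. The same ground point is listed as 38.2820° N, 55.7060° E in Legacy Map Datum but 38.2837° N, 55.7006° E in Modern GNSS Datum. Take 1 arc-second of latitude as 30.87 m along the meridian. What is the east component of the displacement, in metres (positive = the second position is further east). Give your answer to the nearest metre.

Δφ = 38.2837° − 38.2820° = +0.0017°; Δλ = 55.7006° − 55.7060° = -0.0054°.
1° of latitude = 3600 × 30.87 = 111132 m.
ΔN = Δφ × 111132 = 188.9 m; ΔE = Δλ × 111132 × cos(38.2820°) = -0.0054 × 111132 × 0.784971 = -471.1 m.

ΔE = -471 m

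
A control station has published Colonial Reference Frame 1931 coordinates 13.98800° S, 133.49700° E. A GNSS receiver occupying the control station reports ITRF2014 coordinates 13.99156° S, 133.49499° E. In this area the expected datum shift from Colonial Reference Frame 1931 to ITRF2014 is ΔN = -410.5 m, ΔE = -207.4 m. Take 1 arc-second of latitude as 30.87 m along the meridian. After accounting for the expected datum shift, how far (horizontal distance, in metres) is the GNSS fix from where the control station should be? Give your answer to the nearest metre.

18 m

Observed coordinate differences: Δφ = -0.00356°, Δλ = -0.00201°.
Converting to metres (1° lat = 111132 m, cos φ = 0.970346): observed ΔN = -395.6 m, observed ΔE = -216.8 m.
Subtracting the expected shift leaves a residual of -395.6 − (-410.5) = 14.9 m north and -216.8 − (-207.4) = -9.4 m east.
Residual distance = √(14.9² + (-9.4)²) = 17.6 m.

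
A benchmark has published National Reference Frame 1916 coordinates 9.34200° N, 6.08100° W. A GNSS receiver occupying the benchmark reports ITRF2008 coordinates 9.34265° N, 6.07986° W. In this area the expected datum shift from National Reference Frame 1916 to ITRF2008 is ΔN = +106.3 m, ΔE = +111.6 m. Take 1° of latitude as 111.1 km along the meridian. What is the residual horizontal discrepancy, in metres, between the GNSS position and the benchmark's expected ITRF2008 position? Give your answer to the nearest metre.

37 m

Observed coordinate differences: Δφ = +0.00065°, Δλ = +0.00114°.
Converting to metres (1° lat = 111100 m, cos φ = 0.986737): observed ΔN = 72.2 m, observed ΔE = 125.0 m.
Subtracting the expected shift leaves a residual of 72.2 − (106.3) = -34.1 m north and 125.0 − (111.6) = 13.4 m east.
Residual distance = √((-34.1)² + 13.4²) = 36.6 m.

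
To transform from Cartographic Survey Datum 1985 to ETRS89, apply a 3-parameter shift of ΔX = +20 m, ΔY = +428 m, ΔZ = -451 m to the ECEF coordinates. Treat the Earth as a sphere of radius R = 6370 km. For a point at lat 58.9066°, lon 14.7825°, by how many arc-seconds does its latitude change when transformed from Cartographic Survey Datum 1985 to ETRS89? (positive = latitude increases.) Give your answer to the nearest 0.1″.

sin φ = 0.856327, cos φ = 0.516435, sin λ = 0.255150, cos λ = 0.966901.
North component: ΔN = −sin φ cos λ·ΔX − sin φ sin λ·ΔY + cos φ·ΔZ = −(0.856327)(0.966901)(20) − (0.856327)(0.255150)(428) + (0.516435)(-451) = -342.99 m.
1° of latitude spans πR/180 = 111177 m, so Δφ = -342.99 / 111177 × 3600 = -11.106″.

Δφ = -11.1″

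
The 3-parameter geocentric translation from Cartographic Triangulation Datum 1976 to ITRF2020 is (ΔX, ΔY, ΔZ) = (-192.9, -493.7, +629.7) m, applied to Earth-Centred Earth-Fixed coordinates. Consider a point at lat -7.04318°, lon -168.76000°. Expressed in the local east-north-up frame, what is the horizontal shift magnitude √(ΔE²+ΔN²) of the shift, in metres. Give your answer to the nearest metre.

797 m

The local east axis at (φ, λ) is (−sin λ, cos λ, 0), so ΔE = −sin(-168.76000°)·(-192.9) + cos(-168.76000°)·(-493.7) = 446.63 m.
The local north axis is (−sin φ cos λ, −sin φ sin λ, cos φ), giving ΔN = 23.199 + 11.800 + 624.948 = 659.95 m.
Horizontal magnitude = √(ΔE² + ΔN²) = √(446.63² + 659.95²) = 796.87 m.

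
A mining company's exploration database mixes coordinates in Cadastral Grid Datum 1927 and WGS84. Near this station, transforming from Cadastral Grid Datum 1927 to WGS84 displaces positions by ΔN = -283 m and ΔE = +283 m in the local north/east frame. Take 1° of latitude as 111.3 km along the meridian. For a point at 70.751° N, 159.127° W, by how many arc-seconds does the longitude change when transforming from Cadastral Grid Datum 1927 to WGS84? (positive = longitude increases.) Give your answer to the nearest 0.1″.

Δλ = 27.8″

At latitude 70.751°, cos φ = 0.329674.
1° of longitude at this latitude = 111.3 × cos φ = 36.69 km, so Δλ = 283.0 / 36692.7 = 0.0077127° = 27.766″.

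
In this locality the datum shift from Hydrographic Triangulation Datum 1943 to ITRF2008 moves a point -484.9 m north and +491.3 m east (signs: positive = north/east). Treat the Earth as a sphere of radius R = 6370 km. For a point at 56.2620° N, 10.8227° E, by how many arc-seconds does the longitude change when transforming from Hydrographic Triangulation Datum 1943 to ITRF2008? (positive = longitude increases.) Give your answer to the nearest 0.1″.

Δλ = 28.6″

At latitude 56.2620°, cos φ = 0.555396.
One radian of longitude at latitude φ spans R cos φ, so Δλ = ΔE / (R cos φ) = 491.3 / (6370000 × 0.555396) = 1.3887e-04 rad = 28.644″.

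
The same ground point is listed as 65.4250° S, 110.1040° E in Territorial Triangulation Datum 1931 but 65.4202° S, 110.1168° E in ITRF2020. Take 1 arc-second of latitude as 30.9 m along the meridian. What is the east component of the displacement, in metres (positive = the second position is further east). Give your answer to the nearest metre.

ΔE = 592 m

Δφ = -65.4202° − -65.4250° = +0.0048°; Δλ = 110.1168° − 110.1040° = +0.0128°.
1° of latitude = 3600 × 30.90 = 111240 m.
ΔN = Δφ × 111240 = 534.0 m; ΔE = Δλ × 111240 × cos(-65.4250°) = +0.0128 × 111240 × 0.415884 = 592.2 m.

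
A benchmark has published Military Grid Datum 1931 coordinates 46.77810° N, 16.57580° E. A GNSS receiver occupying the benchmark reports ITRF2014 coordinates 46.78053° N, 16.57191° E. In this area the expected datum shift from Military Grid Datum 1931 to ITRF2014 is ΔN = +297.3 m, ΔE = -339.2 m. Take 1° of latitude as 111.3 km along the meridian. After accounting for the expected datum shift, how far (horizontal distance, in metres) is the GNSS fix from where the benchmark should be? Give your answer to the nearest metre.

Observed coordinate differences: Δφ = +0.00243°, Δλ = -0.00389°.
Converting to metres (1° lat = 111300 m, cos φ = 0.684826): observed ΔN = 270.5 m, observed ΔE = -296.5 m.
Subtracting the expected shift leaves a residual of 270.5 − (297.3) = -26.8 m north and -296.5 − (-339.2) = 42.7 m east.
Residual distance = √((-26.8)² + 42.7²) = 50.4 m.

50 m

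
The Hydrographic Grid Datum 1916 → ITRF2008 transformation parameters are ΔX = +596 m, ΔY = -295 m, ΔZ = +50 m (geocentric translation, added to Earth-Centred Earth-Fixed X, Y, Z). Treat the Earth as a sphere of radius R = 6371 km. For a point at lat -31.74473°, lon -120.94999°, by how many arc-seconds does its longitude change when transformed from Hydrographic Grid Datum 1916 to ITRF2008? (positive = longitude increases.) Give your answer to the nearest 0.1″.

sin φ = -0.526136, cos φ = 0.850401, sin λ = -0.857617, cos λ = -0.514290.
East component: ΔE = −sin λ·ΔX + cos λ·ΔY = −(-0.857617)(596) + (-0.514290)(-295) = 662.85 m.
1° of latitude spans πR/180 = 111195 m; at latitude φ, 1° of longitude spans that × cos φ = 94560.2 m, so Δλ = 662.85 / 94560.2 × 3600 = 25.236″.

Δλ = 25.2″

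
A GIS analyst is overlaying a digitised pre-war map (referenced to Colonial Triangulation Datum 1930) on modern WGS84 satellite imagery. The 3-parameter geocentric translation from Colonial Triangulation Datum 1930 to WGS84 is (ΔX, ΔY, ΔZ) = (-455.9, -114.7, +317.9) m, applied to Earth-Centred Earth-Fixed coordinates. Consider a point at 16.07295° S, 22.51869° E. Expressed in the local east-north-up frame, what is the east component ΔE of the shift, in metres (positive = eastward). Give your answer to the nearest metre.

The local east axis at (φ, λ) is (−sin λ, cos λ, 0), so ΔE = −sin(22.51869°)·(-455.9) + cos(22.51869°)·(-114.7) = 68.65 m.

ΔE = 69 m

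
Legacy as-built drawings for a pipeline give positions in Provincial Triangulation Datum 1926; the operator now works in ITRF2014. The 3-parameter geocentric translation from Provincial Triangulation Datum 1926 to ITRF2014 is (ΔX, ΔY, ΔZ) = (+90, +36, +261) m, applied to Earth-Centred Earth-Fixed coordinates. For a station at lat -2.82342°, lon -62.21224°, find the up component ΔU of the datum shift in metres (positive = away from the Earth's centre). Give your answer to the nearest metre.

At φ = -2.82342°, λ = -62.21224°: sin φ = -0.049258, cos φ = 0.998786, sin λ = -0.884681, cos λ = 0.466198.
ΔU = cos φ cos λ·ΔX + cos φ sin λ·ΔY + sin φ·ΔZ = (0.998786)(0.466198)(90) + (0.998786)(-0.884681)(36) + (-0.049258)(261) = -2.76 m.

ΔU = -3 m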